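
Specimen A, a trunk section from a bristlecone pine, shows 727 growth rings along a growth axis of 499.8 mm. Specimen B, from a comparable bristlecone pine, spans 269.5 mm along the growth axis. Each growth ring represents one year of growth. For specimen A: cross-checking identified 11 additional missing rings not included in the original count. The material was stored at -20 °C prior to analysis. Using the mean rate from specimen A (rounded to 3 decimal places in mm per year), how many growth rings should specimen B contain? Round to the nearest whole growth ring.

398 growth rings

Specimen A: true growth ring count = 727 + 11 = 738.
A: Mean rate = 499.8 mm / 738 years ≈ 0.677 mm per year.
For B, 269.5 / 0.677 = 398.08 years ≈ 398 growth rings.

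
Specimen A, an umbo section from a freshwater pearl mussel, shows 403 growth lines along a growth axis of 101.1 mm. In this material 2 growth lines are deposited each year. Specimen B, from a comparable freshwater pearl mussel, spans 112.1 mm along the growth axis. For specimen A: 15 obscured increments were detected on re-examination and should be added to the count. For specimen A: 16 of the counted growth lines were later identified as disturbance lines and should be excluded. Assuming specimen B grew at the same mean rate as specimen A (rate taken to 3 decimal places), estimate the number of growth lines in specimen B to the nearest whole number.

446 growth lines

Specimen A: true growth line count = 403 − 16 + 15 = 402.
Specimen A: with 2 growth lines per year, 402 / 2 = 201 years.
A: 101.1 mm over 201 years gives 101.1 / 201 ≈ 0.503 mm/yr.
For B, 112.1 / 0.503 = 222.86 years; at 2 growth lines per year that is 222.86 × 2 ≈ 446 growth lines.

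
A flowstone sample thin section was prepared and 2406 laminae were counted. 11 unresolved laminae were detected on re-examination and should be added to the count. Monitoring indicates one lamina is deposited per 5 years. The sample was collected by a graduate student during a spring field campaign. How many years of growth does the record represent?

12085 yr

Correcting the raw count gives 2406 + 11 = 2417 true laminae.
Multiplying by 5 years per lamina: 2417 × 5 = 12085 years.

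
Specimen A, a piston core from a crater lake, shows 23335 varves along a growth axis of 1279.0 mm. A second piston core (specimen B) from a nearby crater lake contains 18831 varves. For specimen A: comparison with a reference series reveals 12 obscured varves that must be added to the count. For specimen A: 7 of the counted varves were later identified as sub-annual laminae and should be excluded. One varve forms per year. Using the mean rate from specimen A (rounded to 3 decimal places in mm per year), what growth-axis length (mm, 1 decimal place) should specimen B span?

Specimen A: true varve count = 23335 − 7 + 12 = 23340.
A: Extension rate ≈ 1279.0 / 23340 = 0.055 mm per year.
Length of B = 0.055 × 18831 = 1035.7 mm.

1035.7 mm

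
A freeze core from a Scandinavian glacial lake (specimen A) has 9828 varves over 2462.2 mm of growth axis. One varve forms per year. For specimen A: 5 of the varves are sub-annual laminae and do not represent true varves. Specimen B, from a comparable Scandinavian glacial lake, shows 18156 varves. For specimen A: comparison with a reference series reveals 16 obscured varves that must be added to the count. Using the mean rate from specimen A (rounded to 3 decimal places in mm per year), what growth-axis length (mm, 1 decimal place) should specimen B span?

Specimen A: correcting the raw count gives 9828 − 5 + 16 = 9839 true varves.
A: Mean rate = 2462.2 mm / 9839 years ≈ 0.250 mm per year.
For B, 0.250 mm/year × 18156 years = 4539.0 mm.

4539.0 mm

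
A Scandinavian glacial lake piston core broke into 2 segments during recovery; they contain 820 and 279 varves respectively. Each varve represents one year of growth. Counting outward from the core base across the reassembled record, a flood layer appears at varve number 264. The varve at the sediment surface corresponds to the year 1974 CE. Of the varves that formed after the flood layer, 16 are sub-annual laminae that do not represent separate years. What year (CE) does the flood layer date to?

Total varves = 820 + 279 = 1099.
The flood layer sits at varve 264 from the core base, so 1099 − 264 = 835 varves formed after it.
835 − 16 false = 819 true varves after the flood layer.
1974 − 819 = 1155 CE.

1155 CE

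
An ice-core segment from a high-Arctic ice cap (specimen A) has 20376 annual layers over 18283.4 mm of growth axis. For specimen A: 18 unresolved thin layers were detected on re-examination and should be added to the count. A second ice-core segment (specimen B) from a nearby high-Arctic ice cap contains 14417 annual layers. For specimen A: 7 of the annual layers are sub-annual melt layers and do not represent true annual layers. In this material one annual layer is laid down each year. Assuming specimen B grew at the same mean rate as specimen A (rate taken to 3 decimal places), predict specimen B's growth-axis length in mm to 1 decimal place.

12932.0 mm

Specimen A: correcting the raw count gives 20376 − 7 + 18 = 20387 true annual layers.
A: Mean rate = 18283.4 mm / 20387 years ≈ 0.897 mm/yr.
For B, 0.897 mm/year × 14417 years = 12932.0 mm.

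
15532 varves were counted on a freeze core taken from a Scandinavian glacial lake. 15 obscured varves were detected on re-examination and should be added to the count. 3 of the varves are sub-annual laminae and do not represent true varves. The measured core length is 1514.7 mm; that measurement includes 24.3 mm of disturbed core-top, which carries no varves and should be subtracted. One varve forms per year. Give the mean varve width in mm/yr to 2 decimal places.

0.10 mm/yr

Adjusted count: 15532 − 3 + 15 = 15544 varves.
The growth record spans 1514.7 − 24.3 = 1490.4 mm.
Extension rate ≈ 1490.4 / 15544 = 0.10 mm/yr.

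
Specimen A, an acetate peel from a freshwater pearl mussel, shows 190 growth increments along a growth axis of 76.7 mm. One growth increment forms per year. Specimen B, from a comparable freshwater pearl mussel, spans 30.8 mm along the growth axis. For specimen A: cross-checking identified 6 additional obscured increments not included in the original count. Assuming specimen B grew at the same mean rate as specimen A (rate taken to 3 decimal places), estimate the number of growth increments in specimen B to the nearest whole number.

Specimen A: correcting the raw count gives 190 + 6 = 196 true growth increments.
A: Mean rate = 76.7 mm / 196 years ≈ 0.391 mm/yr.
For B, 30.8 / 0.391 = 78.77 years ≈ 79 growth increments.

79 growth increments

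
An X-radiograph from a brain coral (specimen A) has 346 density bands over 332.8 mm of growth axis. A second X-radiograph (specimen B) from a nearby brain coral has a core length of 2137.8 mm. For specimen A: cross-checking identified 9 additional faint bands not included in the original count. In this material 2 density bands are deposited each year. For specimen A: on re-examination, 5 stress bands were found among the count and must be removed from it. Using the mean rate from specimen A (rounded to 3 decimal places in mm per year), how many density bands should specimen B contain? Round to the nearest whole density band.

Specimen A: adjusted count: 346 − 5 + 9 = 350 density bands.
Specimen A: with 2 density bands per year, 350 / 2 = 175 years.
A: Extension rate ≈ 332.8 / 175 = 1.902 mm/yr.
B spans 2137.8 / 1.902 = 1123.97 years; at 2 density bands per year that is 1123.97 × 2 ≈ 2248 density bands.

2248 density bands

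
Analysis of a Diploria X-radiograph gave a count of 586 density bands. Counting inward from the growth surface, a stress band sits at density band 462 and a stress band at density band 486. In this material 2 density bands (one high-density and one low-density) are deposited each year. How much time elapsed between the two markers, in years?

12 yr

Separation: 486 − 462 = 24 density bands.
24 density bands at 2 per year is 24 / 2 = 12 years.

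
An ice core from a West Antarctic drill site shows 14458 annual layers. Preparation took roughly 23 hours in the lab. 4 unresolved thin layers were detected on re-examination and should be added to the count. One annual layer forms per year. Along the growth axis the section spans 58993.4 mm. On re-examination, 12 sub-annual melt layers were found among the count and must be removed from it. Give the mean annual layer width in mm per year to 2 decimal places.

4.08 mm per year

After corrections the count is 14458 − 12 + 4 = 14450 annual layers.
58993.4 mm over 14450 years gives 58993.4 / 14450 ≈ 4.08 mm per year.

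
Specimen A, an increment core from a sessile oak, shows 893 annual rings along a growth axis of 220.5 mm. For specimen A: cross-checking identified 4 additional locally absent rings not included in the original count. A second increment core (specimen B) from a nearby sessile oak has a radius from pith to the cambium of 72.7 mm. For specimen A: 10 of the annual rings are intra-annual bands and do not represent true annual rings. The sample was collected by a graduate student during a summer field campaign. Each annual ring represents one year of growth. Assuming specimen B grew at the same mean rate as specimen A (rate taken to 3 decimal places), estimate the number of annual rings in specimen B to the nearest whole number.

292 annual rings

Specimen A: true annual ring count = 893 − 10 + 4 = 887.
A: Mean rate = 220.5 mm / 887 years ≈ 0.249 mm/yr.
B spans 72.7 / 0.249 = 291.97 years ≈ 292 annual rings.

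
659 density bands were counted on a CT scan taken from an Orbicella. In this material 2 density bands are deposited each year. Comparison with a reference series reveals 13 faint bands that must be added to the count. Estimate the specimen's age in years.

Correcting the raw count gives 659 + 13 = 672 true density bands.
672 density bands at 2 per year is 672 / 2 = 336 years.

336 yr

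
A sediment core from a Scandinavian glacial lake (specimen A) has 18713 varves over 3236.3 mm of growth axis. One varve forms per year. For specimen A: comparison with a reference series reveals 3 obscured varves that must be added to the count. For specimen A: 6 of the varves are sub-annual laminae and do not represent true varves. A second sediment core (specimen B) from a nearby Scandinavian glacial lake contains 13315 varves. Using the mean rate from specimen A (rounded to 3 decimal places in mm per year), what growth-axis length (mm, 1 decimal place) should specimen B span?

Specimen A: correcting the raw count gives 18713 − 6 + 3 = 18710 true varves.
A: Mean rate = 3236.3 mm / 18710 years ≈ 0.173 mm per year.
For B, 0.173 mm/year × 13315 years = 2303.5 mm.

2303.5 mm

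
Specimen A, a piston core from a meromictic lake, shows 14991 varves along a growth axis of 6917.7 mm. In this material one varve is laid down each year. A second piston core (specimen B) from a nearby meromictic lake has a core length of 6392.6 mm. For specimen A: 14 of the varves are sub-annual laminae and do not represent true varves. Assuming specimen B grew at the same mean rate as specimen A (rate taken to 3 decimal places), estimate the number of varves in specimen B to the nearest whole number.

Specimen A: adjusted count: 14991 − 14 = 14977 varves.
A: Mean rate = 6917.7 mm / 14977 years ≈ 0.462 mm per year.
B spans 6392.6 / 0.462 = 13836.80 years ≈ 13837 varves.

13837 varves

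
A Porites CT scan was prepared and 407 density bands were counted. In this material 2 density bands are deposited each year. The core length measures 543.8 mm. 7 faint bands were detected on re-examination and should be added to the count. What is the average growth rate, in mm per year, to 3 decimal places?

Adjusted count: 407 + 7 = 414 density bands.
414 density bands at 2 per year is 414 / 2 = 207 years.
Extension rate ≈ 543.8 / 207 = 2.627 mm per year.

2.627 mm per year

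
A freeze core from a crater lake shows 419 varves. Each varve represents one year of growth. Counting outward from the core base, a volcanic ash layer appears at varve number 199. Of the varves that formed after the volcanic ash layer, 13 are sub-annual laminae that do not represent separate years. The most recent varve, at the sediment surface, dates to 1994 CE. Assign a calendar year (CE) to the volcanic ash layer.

Between varve 199 and the sediment surface there are 419 − 199 = 220 varves.
Removing the 13 false varves leaves 220 − 13 = 207 true varves beyond the volcanic ash layer.
The varve at the sediment surface is 1994 CE, so the volcanic ash layer dates to 1994 − 207 = 1787 CE.

1787 CE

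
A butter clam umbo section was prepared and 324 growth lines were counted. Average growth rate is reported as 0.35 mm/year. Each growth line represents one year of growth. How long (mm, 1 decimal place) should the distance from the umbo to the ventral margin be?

The record spans 324 years at 0.35 mm per year.
324 years at 0.35 mm/year gives 0.35 × 324 = 113.4 mm.

113.4 mm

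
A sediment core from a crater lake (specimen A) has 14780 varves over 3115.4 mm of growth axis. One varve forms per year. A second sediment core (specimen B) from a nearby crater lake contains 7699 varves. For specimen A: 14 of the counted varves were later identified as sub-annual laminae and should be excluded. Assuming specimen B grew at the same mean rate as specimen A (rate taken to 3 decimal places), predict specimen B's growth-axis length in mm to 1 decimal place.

1624.5 mm

Specimen A: correcting the raw count gives 14780 − 14 = 14766 true varves.
A: Extension rate ≈ 3115.4 / 14766 = 0.211 mm per year.
B's length ≈ 0.211 × 7699 = 1624.5 mm.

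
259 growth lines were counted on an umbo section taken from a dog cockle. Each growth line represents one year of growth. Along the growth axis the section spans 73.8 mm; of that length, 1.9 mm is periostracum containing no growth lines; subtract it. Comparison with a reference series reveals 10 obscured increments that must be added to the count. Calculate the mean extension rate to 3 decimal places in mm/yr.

After corrections the count is 259 + 10 = 269 growth lines.
Net length = 73.8 − 1.9 = 71.9 mm.
Mean rate = 71.9 mm / 269 years ≈ 0.267 mm/yr.

0.267 mm/yr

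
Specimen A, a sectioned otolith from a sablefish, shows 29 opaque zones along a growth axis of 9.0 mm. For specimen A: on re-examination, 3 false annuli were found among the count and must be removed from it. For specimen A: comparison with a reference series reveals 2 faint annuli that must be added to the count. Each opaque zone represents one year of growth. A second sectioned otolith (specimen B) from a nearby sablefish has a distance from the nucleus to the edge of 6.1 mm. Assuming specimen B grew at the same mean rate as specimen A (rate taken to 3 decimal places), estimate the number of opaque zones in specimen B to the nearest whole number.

19 opaque zones

Specimen A: true opaque zone count = 29 − 3 + 2 = 28.
A: 9.0 mm over 28 years gives 9.0 / 28 ≈ 0.321 mm/year.
B spans 6.1 / 0.321 = 19.00 years ≈ 19 opaque zones.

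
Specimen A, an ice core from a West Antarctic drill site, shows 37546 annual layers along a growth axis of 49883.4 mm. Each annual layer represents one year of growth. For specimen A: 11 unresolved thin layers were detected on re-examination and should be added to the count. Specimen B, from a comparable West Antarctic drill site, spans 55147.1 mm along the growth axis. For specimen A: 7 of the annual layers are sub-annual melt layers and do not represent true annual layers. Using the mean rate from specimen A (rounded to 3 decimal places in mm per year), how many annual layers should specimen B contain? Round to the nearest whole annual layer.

41526 annual layers

Specimen A: correcting the raw count gives 37546 − 7 + 11 = 37550 true annual layers.
A: Mean rate = 49883.4 mm / 37550 years ≈ 1.328 mm/yr.
Specimen B: 55147.1 mm / 1.328 mm per year = 41526.43 years ≈ 41526 annual layers.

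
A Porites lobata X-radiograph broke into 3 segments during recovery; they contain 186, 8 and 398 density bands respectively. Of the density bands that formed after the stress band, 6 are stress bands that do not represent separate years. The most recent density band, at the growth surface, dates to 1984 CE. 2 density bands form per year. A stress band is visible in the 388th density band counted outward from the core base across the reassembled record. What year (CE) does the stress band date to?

Total density bands = 186 + 8 + 398 = 592.
592 − 388 = 204 density bands lie beyond the stress band toward the growth surface.
204 − 6 false = 198 true density bands after the stress band.
Dividing by 2 density bands per year: 198 / 2 = 99 years.
Counting back 99 years from 1984 CE places the stress band in 1984 − 99 = 1885 CE.

1885 CE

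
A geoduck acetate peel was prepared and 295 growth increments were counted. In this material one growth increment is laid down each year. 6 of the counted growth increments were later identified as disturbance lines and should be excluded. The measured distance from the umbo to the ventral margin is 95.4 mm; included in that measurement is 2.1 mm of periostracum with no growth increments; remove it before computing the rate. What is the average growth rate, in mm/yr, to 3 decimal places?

Adjusted count: 295 − 6 = 289 growth increments.
The growth record spans 95.4 − 2.1 = 93.3 mm.
93.3 mm over 289 years gives 93.3 / 289 ≈ 0.323 mm/yr.

0.323 mm/yr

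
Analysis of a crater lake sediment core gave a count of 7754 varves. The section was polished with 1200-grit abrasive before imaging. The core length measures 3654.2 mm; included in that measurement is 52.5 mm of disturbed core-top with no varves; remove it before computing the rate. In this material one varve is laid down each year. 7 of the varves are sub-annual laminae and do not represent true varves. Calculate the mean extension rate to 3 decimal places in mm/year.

0.465 mm/year

Correcting the raw count gives 7754 − 7 = 7747 true varves.
Removing the 52.5 mm offcut leaves 3654.2 − 52.5 = 3601.7 mm.
Mean rate = 3601.7 mm / 7747 years ≈ 0.465 mm/year.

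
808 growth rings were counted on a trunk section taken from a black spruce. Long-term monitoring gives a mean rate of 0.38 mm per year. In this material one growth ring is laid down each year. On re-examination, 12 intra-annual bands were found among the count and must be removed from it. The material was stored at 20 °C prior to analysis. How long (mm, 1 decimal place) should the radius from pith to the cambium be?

302.5 mm

Adjusted count: 808 − 12 = 796 growth rings.
Predicted length = 0.38 mm/year × 796 years = 302.5 mm.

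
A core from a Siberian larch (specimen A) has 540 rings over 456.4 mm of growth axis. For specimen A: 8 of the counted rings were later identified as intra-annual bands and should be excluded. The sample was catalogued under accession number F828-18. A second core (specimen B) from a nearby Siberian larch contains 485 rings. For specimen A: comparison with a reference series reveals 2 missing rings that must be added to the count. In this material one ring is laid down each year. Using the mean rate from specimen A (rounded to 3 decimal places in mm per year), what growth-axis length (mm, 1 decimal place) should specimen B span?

414.7 mm

Specimen A: true ring count = 540 − 8 + 2 = 534.
A: Mean rate = 456.4 mm / 534 years ≈ 0.855 mm/year.
Length of B = 0.855 × 485 = 414.7 mm.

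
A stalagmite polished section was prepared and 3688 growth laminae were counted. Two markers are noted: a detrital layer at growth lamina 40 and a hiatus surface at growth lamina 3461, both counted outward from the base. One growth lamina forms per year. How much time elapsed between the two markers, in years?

3461 − 40 = 3421 growth laminae lie between the two events.
One growth lamina per year makes the interval 3421 years.

3421 years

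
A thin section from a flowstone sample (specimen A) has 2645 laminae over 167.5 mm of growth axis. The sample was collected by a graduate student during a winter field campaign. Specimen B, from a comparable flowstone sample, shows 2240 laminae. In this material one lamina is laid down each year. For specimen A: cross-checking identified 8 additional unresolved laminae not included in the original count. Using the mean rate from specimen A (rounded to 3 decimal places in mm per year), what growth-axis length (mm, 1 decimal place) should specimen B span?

141.1 mm

Specimen A: correcting the raw count gives 2645 + 8 = 2653 true laminae.
A: Extension rate ≈ 167.5 / 2653 = 0.063 mm per year.
B's length ≈ 0.063 × 2240 = 141.1 mm.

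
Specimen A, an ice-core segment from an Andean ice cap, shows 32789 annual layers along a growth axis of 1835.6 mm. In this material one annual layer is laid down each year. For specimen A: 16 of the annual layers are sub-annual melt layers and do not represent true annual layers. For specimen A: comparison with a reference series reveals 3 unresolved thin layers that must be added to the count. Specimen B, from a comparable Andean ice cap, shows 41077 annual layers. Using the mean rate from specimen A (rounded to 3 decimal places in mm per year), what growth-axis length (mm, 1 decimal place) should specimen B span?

Specimen A: after corrections the count is 32789 − 16 + 3 = 32776 annual layers.
A: Mean rate = 1835.6 mm / 32776 years ≈ 0.056 mm/year.
For B, 0.056 mm/year × 41077 years = 2300.3 mm.

2300.3 mm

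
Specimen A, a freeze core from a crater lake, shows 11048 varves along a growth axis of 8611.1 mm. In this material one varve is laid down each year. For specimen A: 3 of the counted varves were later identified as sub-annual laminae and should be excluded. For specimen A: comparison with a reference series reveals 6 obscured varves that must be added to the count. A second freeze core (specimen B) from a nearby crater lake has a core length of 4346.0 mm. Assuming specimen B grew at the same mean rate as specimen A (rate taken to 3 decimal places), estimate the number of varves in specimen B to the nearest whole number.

Specimen A: correcting the raw count gives 11048 − 3 + 6 = 11051 true varves.
A: Extension rate ≈ 8611.1 / 11051 = 0.779 mm per year.
Specimen B: 4346.0 mm / 0.779 mm per year = 5578.95 years ≈ 5579 varves.

5579 varves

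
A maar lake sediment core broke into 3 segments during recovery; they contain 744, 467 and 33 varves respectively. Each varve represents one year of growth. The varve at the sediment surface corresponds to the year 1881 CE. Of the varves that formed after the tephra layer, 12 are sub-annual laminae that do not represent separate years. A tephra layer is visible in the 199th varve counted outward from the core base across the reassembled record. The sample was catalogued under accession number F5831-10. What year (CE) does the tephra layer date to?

848 CE

Total varves = 744 + 467 + 33 = 1244.
The tephra layer sits at varve 199 from the core base, so 1244 − 199 = 1045 varves formed after it.
Removing the 12 false varves leaves 1045 − 12 = 1033 true varves beyond the tephra layer.
1881 − 1033 = 848 CE.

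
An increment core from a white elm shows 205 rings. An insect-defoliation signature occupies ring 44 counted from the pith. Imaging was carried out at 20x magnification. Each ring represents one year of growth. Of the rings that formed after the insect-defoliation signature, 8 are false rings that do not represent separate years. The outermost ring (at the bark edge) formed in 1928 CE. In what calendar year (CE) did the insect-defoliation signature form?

1775 CE

205 − 44 = 161 rings lie beyond the insect-defoliation signature toward the bark edge.
161 − 8 false = 153 true rings after the insect-defoliation signature.
Counting back 153 years from 1928 CE places the insect-defoliation signature in 1928 − 153 = 1775 CE.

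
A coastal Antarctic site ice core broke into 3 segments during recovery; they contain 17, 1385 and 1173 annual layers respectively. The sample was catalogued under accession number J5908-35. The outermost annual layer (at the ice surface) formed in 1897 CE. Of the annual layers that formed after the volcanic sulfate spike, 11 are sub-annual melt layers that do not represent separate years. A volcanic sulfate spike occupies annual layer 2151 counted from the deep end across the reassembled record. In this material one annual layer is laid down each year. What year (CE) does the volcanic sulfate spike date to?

1484 CE

Total annual layers = 17 + 1385 + 1173 = 2575.
The volcanic sulfate spike sits at annual layer 2151 from the deep end, so 2575 − 2151 = 424 annual layers formed after it.
Removing the 11 false annual layers leaves 424 − 11 = 413 true annual layers beyond the volcanic sulfate spike.
The annual layer at the ice surface is 1897 CE, so the volcanic sulfate spike dates to 1897 − 413 = 1484 CE.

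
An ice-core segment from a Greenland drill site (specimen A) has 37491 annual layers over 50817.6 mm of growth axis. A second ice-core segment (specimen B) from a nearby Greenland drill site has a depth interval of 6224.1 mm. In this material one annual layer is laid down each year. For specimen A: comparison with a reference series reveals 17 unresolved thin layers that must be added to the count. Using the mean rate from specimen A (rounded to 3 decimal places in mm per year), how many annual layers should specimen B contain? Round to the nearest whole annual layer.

4593 annual layers

Specimen A: after corrections the count is 37491 + 17 = 37508 annual layers.
A: 50817.6 mm over 37508 years gives 50817.6 / 37508 ≈ 1.355 mm/yr.
B spans 6224.1 / 1.355 = 4593.43 years ≈ 4593 annual layers.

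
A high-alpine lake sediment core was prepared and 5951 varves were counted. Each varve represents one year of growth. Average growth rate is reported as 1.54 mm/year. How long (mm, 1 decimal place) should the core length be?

The record spans 5951 years at 1.54 mm per year.
Length ≈ 1.54 × 5951 = 9164.5 mm.

9164.5 mm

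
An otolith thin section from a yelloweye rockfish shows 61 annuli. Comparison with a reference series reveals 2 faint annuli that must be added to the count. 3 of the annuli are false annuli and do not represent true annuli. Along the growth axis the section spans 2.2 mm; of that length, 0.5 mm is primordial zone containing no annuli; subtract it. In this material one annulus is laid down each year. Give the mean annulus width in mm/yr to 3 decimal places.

0.028 mm/yr

True annulus count = 61 − 3 + 2 = 60.
The growth record spans 2.2 − 0.5 = 1.7 mm.
Mean rate = 1.7 mm / 60 years ≈ 0.028 mm/yr.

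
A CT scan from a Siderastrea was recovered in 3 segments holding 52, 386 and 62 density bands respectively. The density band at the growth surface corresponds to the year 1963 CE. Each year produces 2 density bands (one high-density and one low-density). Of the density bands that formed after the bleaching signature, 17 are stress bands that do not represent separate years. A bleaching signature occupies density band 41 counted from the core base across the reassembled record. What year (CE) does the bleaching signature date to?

1742 CE

Total density bands = 52 + 386 + 62 = 500.
The bleaching signature sits at density band 41 from the core base, so 500 − 41 = 459 density bands formed after it.
Excluding 17 false density bands: 459 − 17 = 442.
Dividing by 2 density bands per year: 442 / 2 = 221 years.
The density band at the growth surface is 1963 CE, so the bleaching signature dates to 1963 − 221 = 1742 CE.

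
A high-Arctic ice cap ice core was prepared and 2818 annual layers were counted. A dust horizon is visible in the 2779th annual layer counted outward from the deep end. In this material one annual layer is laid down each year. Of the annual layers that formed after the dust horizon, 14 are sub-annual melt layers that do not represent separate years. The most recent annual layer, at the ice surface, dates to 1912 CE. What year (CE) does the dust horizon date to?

1887 CE

The dust horizon sits at annual layer 2779 from the deep end, so 2818 − 2779 = 39 annual layers formed after it.
Excluding 14 false annual layers: 39 − 14 = 25.
1912 − 25 = 1887 CE.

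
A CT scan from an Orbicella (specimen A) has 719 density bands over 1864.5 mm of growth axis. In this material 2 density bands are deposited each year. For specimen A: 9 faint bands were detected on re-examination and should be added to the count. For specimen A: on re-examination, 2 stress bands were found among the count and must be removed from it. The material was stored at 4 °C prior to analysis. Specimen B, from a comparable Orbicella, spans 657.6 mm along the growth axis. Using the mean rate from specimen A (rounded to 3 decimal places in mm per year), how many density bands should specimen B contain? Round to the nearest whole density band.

Specimen A: correcting the raw count gives 719 − 2 + 9 = 726 true density bands.
Specimen A: with 2 density bands per year, 726 / 2 = 363 years.
A: Extension rate ≈ 1864.5 / 363 = 5.136 mm per year.
Specimen B: 657.6 mm / 5.136 mm per year = 128.04 years; at 2 density bands per year that is 128.04 × 2 ≈ 256 density bands.

256 density bands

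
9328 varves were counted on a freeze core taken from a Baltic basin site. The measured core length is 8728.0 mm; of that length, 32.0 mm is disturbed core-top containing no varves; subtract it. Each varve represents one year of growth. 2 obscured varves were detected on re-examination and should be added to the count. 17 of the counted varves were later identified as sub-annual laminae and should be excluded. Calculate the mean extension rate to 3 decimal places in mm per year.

0.934 mm per year

Correcting the raw count gives 9328 − 17 + 2 = 9313 true varves.
Net length = 8728.0 − 32.0 = 8696.0 mm.
Extension rate ≈ 8696.0 / 9313 = 0.934 mm per year.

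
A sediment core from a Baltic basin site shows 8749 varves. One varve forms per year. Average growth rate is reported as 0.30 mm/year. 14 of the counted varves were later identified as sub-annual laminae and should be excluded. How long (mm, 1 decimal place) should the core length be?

2620.5 mm

After corrections the count is 8749 − 14 = 8735 varves.
Length ≈ 0.30 × 8735 = 2620.5 mm.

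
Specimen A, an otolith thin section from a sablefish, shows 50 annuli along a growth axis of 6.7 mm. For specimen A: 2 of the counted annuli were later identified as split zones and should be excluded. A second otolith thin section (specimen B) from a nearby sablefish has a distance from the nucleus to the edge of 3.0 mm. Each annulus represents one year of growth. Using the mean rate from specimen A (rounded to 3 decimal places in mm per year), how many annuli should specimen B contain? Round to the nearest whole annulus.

Specimen A: after corrections the count is 50 − 2 = 48 annuli.
A: 6.7 mm over 48 years gives 6.7 / 48 ≈ 0.140 mm/yr.
Specimen B: 3.0 mm / 0.140 mm per year = 21.43 years ≈ 21 annuli.

21 annuli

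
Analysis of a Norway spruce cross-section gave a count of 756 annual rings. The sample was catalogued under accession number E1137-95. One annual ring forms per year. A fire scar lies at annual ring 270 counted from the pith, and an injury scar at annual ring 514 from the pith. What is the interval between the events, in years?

Separation: 514 − 270 = 244 annual rings.
That is 244 years at one annual ring per year.

244 years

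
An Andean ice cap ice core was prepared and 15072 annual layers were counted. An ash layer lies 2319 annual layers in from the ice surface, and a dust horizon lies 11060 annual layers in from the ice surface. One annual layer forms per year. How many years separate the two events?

11060 − 2319 = 8741 annual layers lie between the two events.
One annual layer per year makes the interval 8741 years.

8741 years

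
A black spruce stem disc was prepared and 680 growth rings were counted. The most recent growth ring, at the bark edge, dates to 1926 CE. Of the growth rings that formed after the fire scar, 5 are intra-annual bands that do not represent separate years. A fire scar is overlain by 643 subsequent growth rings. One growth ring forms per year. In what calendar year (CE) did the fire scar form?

1288 CE

643 growth rings post-date the fire scar.
Excluding 5 false growth rings: 643 − 5 = 638.
The growth ring at the bark edge is 1926 CE, so the fire scar dates to 1926 − 638 = 1288 CE.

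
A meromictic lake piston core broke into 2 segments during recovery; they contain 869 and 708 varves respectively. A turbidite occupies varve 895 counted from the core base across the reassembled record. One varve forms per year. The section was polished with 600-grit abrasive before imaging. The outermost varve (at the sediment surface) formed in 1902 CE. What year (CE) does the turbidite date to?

1220 CE

Total varves = 869 + 708 = 1577.
1577 − 895 = 682 varves lie beyond the turbidite toward the sediment surface.
The varve at the sediment surface is 1902 CE, so the turbidite dates to 1902 − 682 = 1220 CE.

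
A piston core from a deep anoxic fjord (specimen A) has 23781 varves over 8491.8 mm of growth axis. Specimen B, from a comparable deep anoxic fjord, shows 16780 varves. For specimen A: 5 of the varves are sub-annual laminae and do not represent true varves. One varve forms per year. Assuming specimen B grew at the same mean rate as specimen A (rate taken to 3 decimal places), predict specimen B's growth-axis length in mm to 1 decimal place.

Specimen A: adjusted count: 23781 − 5 = 23776 varves.
A: 8491.8 mm over 23776 years gives 8491.8 / 23776 ≈ 0.357 mm/yr.
For B, 0.357 mm/year × 16780 years = 5990.5 mm.

5990.5 mm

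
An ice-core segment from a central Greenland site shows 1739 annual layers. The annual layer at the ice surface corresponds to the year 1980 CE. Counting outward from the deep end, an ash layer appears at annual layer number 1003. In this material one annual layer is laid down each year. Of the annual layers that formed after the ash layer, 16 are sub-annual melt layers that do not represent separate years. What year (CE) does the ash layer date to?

1260 CE

The ash layer sits at annual layer 1003 from the deep end, so 1739 − 1003 = 736 annual layers formed after it.
Removing the 16 false annual layers leaves 736 − 16 = 720 true annual layers beyond the ash layer.
The annual layer at the ice surface is 1980 CE, so the ash layer dates to 1980 − 720 = 1260 CE.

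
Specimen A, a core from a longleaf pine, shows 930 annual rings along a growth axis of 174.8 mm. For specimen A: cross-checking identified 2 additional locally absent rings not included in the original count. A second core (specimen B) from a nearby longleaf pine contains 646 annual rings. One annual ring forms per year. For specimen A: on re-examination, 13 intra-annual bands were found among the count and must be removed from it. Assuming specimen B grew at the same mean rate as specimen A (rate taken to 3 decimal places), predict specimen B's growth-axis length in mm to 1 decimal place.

122.7 mm

Specimen A: true annual ring count = 930 − 13 + 2 = 919.
A: Mean rate = 174.8 mm / 919 years ≈ 0.190 mm per year.
B's length ≈ 0.190 × 646 = 122.7 mm.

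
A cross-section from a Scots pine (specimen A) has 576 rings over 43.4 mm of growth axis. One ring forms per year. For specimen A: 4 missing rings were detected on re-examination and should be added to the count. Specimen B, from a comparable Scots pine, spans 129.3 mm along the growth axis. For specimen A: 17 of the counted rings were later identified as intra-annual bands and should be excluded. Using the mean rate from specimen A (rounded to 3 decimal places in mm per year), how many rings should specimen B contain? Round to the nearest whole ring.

Specimen A: true ring count = 576 − 17 + 4 = 563.
A: Extension rate ≈ 43.4 / 563 = 0.077 mm/year.
B spans 129.3 / 0.077 = 1679.22 years ≈ 1679 rings.

1679 rings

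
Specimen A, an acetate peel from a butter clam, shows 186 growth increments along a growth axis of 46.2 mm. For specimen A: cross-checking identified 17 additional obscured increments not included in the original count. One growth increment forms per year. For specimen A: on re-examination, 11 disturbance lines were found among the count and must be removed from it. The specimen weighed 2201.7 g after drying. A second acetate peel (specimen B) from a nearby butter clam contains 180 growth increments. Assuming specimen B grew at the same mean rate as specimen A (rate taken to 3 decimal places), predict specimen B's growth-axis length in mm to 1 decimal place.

43.4 mm

Specimen A: adjusted count: 186 − 11 + 17 = 192 growth increments.
A: Mean rate = 46.2 mm / 192 years ≈ 0.241 mm per year.
B's length ≈ 0.241 × 180 = 43.4 mm.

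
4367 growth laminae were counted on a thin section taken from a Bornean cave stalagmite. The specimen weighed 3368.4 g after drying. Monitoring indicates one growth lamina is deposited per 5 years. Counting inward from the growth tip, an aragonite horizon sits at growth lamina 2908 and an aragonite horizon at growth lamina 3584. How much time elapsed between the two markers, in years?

3380 years

The two markers are separated by 3584 − 2908 = 676 growth laminae.
676 growth laminae at 5 years each span 676 × 5 = 3380 years.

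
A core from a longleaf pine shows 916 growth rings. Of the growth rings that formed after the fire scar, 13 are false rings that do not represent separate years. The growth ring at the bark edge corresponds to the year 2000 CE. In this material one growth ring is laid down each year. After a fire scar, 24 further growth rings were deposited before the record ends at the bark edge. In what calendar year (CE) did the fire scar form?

There are 24 growth rings younger than the fire scar.
24 − 13 false = 11 true growth rings after the fire scar.
Counting back 11 years from 2000 CE places the fire scar in 2000 − 11 = 1989 CE.

1989 CE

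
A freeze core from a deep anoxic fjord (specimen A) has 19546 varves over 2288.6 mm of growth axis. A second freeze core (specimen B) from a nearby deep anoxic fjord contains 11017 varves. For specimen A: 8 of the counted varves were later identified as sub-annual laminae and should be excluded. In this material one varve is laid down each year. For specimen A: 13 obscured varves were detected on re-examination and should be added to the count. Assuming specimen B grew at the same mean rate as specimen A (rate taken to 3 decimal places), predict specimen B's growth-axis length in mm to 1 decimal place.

Specimen A: true varve count = 19546 − 8 + 13 = 19551.
A: Extension rate ≈ 2288.6 / 19551 = 0.117 mm/year.
For B, 0.117 mm/year × 11017 years = 1289.0 mm.

1289.0 mm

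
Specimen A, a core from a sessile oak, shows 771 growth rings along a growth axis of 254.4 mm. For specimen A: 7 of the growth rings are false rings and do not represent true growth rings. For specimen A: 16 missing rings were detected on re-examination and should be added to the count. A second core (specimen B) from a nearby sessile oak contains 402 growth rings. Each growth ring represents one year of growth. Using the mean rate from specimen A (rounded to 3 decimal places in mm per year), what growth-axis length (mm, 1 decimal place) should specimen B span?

131.1 mm

Specimen A: true growth ring count = 771 − 7 + 16 = 780.
A: Mean rate = 254.4 mm / 780 years ≈ 0.326 mm/year.
Length of B = 0.326 × 402 = 131.1 mm.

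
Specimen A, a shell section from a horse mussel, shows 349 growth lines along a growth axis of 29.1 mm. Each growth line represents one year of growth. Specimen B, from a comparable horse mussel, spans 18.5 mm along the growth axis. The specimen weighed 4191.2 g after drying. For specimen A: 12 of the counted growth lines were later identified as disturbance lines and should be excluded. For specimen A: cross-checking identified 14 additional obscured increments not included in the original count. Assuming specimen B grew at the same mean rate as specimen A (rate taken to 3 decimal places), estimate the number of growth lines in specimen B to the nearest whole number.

223 growth lines

Specimen A: true growth line count = 349 − 12 + 14 = 351.
A: Extension rate ≈ 29.1 / 351 = 0.083 mm/year.
B spans 18.5 / 0.083 = 222.89 years ≈ 223 growth lines.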